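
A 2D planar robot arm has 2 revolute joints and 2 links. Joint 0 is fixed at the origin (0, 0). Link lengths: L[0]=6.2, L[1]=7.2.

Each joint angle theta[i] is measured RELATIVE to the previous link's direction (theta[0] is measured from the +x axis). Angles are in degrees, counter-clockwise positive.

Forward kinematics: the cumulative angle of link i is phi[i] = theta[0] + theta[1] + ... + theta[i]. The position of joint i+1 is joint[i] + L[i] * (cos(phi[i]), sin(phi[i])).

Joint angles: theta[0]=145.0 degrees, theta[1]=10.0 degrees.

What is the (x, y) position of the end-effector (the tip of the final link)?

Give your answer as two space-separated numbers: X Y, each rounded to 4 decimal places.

Answer: -11.6042 6.5990

Derivation:
joint[0] = (0.0000, 0.0000)  (base)
link 0: phi[0] = 145 = 145 deg
  cos(145 deg) = -0.8192, sin(145 deg) = 0.5736
  joint[1] = (0.0000, 0.0000) + 6.2 * (-0.8192, 0.5736) = (0.0000 + -5.0787, 0.0000 + 3.5562) = (-5.0787, 3.5562)
link 1: phi[1] = 145 + 10 = 155 deg
  cos(155 deg) = -0.9063, sin(155 deg) = 0.4226
  joint[2] = (-5.0787, 3.5562) + 7.2 * (-0.9063, 0.4226) = (-5.0787 + -6.5254, 3.5562 + 3.0429) = (-11.6042, 6.5990)
End effector: (-11.6042, 6.5990)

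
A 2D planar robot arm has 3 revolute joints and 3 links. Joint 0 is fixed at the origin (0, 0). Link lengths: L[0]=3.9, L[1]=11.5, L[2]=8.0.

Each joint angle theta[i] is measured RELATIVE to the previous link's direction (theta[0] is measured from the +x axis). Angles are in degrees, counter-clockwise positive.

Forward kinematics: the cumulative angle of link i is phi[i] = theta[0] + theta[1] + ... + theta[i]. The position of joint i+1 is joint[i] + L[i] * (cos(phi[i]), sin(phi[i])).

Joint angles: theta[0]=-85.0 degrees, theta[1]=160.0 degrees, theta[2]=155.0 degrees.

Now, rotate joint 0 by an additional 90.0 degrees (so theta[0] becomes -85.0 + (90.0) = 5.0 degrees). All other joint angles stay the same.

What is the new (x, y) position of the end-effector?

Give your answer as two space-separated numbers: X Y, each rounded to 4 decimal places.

Answer: -1.0946 -1.8260

Derivation:
joint[0] = (0.0000, 0.0000)  (base)
link 0: phi[0] = 5 = 5 deg
  cos(5 deg) = 0.9962, sin(5 deg) = 0.0872
  joint[1] = (0.0000, 0.0000) + 3.9 * (0.9962, 0.0872) = (0.0000 + 3.8852, 0.0000 + 0.3399) = (3.8852, 0.3399)
link 1: phi[1] = 5 + 160 = 165 deg
  cos(165 deg) = -0.9659, sin(165 deg) = 0.2588
  joint[2] = (3.8852, 0.3399) + 11.5 * (-0.9659, 0.2588) = (3.8852 + -11.1081, 0.3399 + 2.9764) = (-7.2230, 3.3163)
link 2: phi[2] = 5 + 160 + 155 = 320 deg
  cos(320 deg) = 0.7660, sin(320 deg) = -0.6428
  joint[3] = (-7.2230, 3.3163) + 8 * (0.7660, -0.6428) = (-7.2230 + 6.1284, 3.3163 + -5.1423) = (-1.0946, -1.8260)
End effector: (-1.0946, -1.8260)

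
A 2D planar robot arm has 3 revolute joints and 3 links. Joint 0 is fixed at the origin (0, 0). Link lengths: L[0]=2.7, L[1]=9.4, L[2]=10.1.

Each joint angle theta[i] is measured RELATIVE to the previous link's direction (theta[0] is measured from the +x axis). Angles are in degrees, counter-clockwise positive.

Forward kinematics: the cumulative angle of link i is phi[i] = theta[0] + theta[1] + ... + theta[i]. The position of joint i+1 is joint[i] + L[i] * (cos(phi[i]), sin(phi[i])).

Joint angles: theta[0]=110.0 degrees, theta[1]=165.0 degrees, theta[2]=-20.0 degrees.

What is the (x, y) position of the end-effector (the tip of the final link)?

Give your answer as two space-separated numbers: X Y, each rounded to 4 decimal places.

joint[0] = (0.0000, 0.0000)  (base)
link 0: phi[0] = 110 = 110 deg
  cos(110 deg) = -0.3420, sin(110 deg) = 0.9397
  joint[1] = (0.0000, 0.0000) + 2.7 * (-0.3420, 0.9397) = (0.0000 + -0.9235, 0.0000 + 2.5372) = (-0.9235, 2.5372)
link 1: phi[1] = 110 + 165 = 275 deg
  cos(275 deg) = 0.0872, sin(275 deg) = -0.9962
  joint[2] = (-0.9235, 2.5372) + 9.4 * (0.0872, -0.9962) = (-0.9235 + 0.8193, 2.5372 + -9.3642) = (-0.1042, -6.8271)
link 2: phi[2] = 110 + 165 + -20 = 255 deg
  cos(255 deg) = -0.2588, sin(255 deg) = -0.9659
  joint[3] = (-0.1042, -6.8271) + 10.1 * (-0.2588, -0.9659) = (-0.1042 + -2.6141, -6.8271 + -9.7559) = (-2.7183, -16.5829)
End effector: (-2.7183, -16.5829)

Answer: -2.7183 -16.5829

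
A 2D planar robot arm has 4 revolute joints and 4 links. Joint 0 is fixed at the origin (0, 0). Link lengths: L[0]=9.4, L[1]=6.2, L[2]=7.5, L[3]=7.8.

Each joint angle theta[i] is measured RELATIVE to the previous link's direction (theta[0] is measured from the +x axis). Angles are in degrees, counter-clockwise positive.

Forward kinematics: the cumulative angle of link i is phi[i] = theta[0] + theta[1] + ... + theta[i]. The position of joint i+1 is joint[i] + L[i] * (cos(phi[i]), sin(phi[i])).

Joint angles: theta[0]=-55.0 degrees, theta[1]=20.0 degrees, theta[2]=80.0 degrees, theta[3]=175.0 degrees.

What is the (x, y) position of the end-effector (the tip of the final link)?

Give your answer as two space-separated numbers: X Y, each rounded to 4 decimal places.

Answer: 9.7985 -10.9666

Derivation:
joint[0] = (0.0000, 0.0000)  (base)
link 0: phi[0] = -55 = -55 deg
  cos(-55 deg) = 0.5736, sin(-55 deg) = -0.8192
  joint[1] = (0.0000, 0.0000) + 9.4 * (0.5736, -0.8192) = (0.0000 + 5.3916, 0.0000 + -7.7000) = (5.3916, -7.7000)
link 1: phi[1] = -55 + 20 = -35 deg
  cos(-35 deg) = 0.8192, sin(-35 deg) = -0.5736
  joint[2] = (5.3916, -7.7000) + 6.2 * (0.8192, -0.5736) = (5.3916 + 5.0787, -7.7000 + -3.5562) = (10.4704, -11.2562)
link 2: phi[2] = -55 + 20 + 80 = 45 deg
  cos(45 deg) = 0.7071, sin(45 deg) = 0.7071
  joint[3] = (10.4704, -11.2562) + 7.5 * (0.7071, 0.7071) = (10.4704 + 5.3033, -11.2562 + 5.3033) = (15.7737, -5.9529)
link 3: phi[3] = -55 + 20 + 80 + 175 = 220 deg
  cos(220 deg) = -0.7660, sin(220 deg) = -0.6428
  joint[4] = (15.7737, -5.9529) + 7.8 * (-0.7660, -0.6428) = (15.7737 + -5.9751, -5.9529 + -5.0137) = (9.7985, -10.9666)
End effector: (9.7985, -10.9666)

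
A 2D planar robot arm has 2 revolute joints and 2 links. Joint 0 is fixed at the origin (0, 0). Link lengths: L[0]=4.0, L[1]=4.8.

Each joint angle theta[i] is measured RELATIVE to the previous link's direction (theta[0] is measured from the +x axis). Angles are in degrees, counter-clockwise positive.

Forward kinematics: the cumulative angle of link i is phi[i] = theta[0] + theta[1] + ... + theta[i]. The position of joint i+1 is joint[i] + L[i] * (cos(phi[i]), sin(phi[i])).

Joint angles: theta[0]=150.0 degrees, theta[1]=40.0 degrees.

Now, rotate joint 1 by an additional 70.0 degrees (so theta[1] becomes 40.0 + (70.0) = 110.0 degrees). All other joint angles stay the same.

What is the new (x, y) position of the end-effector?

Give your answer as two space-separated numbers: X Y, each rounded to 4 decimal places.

Answer: -4.2976 -2.7271

Derivation:
joint[0] = (0.0000, 0.0000)  (base)
link 0: phi[0] = 150 = 150 deg
  cos(150 deg) = -0.8660, sin(150 deg) = 0.5000
  joint[1] = (0.0000, 0.0000) + 4 * (-0.8660, 0.5000) = (0.0000 + -3.4641, 0.0000 + 2.0000) = (-3.4641, 2.0000)
link 1: phi[1] = 150 + 110 = 260 deg
  cos(260 deg) = -0.1736, sin(260 deg) = -0.9848
  joint[2] = (-3.4641, 2.0000) + 4.8 * (-0.1736, -0.9848) = (-3.4641 + -0.8335, 2.0000 + -4.7271) = (-4.2976, -2.7271)
End effector: (-4.2976, -2.7271)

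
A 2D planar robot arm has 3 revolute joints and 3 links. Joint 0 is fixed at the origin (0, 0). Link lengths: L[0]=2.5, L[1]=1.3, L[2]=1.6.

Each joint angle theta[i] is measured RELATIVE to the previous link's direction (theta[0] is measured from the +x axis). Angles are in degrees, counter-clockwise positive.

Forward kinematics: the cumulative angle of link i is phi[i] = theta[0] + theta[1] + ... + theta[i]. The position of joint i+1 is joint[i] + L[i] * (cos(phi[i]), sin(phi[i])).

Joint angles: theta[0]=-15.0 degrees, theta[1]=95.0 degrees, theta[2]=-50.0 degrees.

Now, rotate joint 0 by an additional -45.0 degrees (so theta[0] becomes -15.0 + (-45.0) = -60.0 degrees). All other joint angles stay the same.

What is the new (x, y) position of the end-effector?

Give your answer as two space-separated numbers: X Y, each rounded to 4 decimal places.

Answer: 3.8604 -1.8335

Derivation:
joint[0] = (0.0000, 0.0000)  (base)
link 0: phi[0] = -60 = -60 deg
  cos(-60 deg) = 0.5000, sin(-60 deg) = -0.8660
  joint[1] = (0.0000, 0.0000) + 2.5 * (0.5000, -0.8660) = (0.0000 + 1.2500, 0.0000 + -2.1651) = (1.2500, -2.1651)
link 1: phi[1] = -60 + 95 = 35 deg
  cos(35 deg) = 0.8192, sin(35 deg) = 0.5736
  joint[2] = (1.2500, -2.1651) + 1.3 * (0.8192, 0.5736) = (1.2500 + 1.0649, -2.1651 + 0.7456) = (2.3149, -1.4194)
link 2: phi[2] = -60 + 95 + -50 = -15 deg
  cos(-15 deg) = 0.9659, sin(-15 deg) = -0.2588
  joint[3] = (2.3149, -1.4194) + 1.6 * (0.9659, -0.2588) = (2.3149 + 1.5455, -1.4194 + -0.4141) = (3.8604, -1.8335)
End effector: (3.8604, -1.8335)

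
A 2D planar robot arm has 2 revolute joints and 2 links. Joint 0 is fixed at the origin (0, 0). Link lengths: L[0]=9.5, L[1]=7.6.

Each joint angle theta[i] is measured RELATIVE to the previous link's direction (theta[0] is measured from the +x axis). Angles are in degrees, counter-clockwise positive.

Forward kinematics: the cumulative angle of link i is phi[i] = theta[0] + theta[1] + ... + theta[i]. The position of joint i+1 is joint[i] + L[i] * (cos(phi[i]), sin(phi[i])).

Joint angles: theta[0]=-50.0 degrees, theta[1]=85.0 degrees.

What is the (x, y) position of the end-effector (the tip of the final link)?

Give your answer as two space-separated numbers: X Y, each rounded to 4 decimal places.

Answer: 12.3320 -2.9182

Derivation:
joint[0] = (0.0000, 0.0000)  (base)
link 0: phi[0] = -50 = -50 deg
  cos(-50 deg) = 0.6428, sin(-50 deg) = -0.7660
  joint[1] = (0.0000, 0.0000) + 9.5 * (0.6428, -0.7660) = (0.0000 + 6.1065, 0.0000 + -7.2774) = (6.1065, -7.2774)
link 1: phi[1] = -50 + 85 = 35 deg
  cos(35 deg) = 0.8192, sin(35 deg) = 0.5736
  joint[2] = (6.1065, -7.2774) + 7.6 * (0.8192, 0.5736) = (6.1065 + 6.2256, -7.2774 + 4.3592) = (12.3320, -2.9182)
End effector: (12.3320, -2.9182)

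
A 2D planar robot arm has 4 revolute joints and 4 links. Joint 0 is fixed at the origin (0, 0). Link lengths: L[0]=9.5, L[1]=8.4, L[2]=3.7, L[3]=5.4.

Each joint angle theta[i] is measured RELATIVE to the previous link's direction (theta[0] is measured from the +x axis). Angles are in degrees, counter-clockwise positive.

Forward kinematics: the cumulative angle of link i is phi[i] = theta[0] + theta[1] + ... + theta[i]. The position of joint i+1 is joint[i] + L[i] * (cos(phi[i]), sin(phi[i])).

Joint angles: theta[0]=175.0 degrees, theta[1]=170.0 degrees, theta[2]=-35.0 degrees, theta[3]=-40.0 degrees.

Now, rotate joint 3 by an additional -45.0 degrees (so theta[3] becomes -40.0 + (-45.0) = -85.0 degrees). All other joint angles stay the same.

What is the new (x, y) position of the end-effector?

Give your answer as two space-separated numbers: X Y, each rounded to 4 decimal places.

Answer: -2.7901 -7.9988

Derivation:
joint[0] = (0.0000, 0.0000)  (base)
link 0: phi[0] = 175 = 175 deg
  cos(175 deg) = -0.9962, sin(175 deg) = 0.0872
  joint[1] = (0.0000, 0.0000) + 9.5 * (-0.9962, 0.0872) = (0.0000 + -9.4638, 0.0000 + 0.8280) = (-9.4638, 0.8280)
link 1: phi[1] = 175 + 170 = 345 deg
  cos(345 deg) = 0.9659, sin(345 deg) = -0.2588
  joint[2] = (-9.4638, 0.8280) + 8.4 * (0.9659, -0.2588) = (-9.4638 + 8.1138, 0.8280 + -2.1741) = (-1.3501, -1.3461)
link 2: phi[2] = 175 + 170 + -35 = 310 deg
  cos(310 deg) = 0.6428, sin(310 deg) = -0.7660
  joint[3] = (-1.3501, -1.3461) + 3.7 * (0.6428, -0.7660) = (-1.3501 + 2.3783, -1.3461 + -2.8344) = (1.0282, -4.1805)
link 3: phi[3] = 175 + 170 + -35 + -85 = 225 deg
  cos(225 deg) = -0.7071, sin(225 deg) = -0.7071
  joint[4] = (1.0282, -4.1805) + 5.4 * (-0.7071, -0.7071) = (1.0282 + -3.8184, -4.1805 + -3.8184) = (-2.7901, -7.9988)
End effector: (-2.7901, -7.9988)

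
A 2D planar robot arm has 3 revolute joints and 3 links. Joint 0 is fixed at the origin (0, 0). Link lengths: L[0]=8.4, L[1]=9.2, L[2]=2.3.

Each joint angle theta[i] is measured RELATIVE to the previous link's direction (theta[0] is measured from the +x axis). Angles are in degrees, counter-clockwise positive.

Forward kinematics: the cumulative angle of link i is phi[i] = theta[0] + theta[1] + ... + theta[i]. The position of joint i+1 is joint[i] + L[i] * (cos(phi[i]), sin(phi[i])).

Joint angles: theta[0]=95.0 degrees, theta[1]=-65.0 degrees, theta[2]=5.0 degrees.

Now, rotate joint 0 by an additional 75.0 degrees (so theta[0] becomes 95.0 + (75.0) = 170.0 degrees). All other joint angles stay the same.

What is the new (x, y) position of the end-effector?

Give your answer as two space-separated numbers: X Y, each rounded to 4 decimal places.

Answer: -11.4402 12.5065

Derivation:
joint[0] = (0.0000, 0.0000)  (base)
link 0: phi[0] = 170 = 170 deg
  cos(170 deg) = -0.9848, sin(170 deg) = 0.1736
  joint[1] = (0.0000, 0.0000) + 8.4 * (-0.9848, 0.1736) = (0.0000 + -8.2724, 0.0000 + 1.4586) = (-8.2724, 1.4586)
link 1: phi[1] = 170 + -65 = 105 deg
  cos(105 deg) = -0.2588, sin(105 deg) = 0.9659
  joint[2] = (-8.2724, 1.4586) + 9.2 * (-0.2588, 0.9659) = (-8.2724 + -2.3811, 1.4586 + 8.8865) = (-10.6535, 10.3452)
link 2: phi[2] = 170 + -65 + 5 = 110 deg
  cos(110 deg) = -0.3420, sin(110 deg) = 0.9397
  joint[3] = (-10.6535, 10.3452) + 2.3 * (-0.3420, 0.9397) = (-10.6535 + -0.7866, 10.3452 + 2.1613) = (-11.4402, 12.5065)
End effector: (-11.4402, 12.5065)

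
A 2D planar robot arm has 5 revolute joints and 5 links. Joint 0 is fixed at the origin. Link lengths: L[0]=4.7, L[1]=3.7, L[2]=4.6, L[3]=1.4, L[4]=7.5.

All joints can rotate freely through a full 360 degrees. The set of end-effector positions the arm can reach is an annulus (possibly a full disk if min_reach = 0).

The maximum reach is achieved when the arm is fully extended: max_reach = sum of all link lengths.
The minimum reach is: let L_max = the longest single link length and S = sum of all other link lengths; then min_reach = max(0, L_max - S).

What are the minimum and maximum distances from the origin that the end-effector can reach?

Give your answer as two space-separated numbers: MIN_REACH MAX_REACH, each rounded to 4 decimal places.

Answer: 0.0000 21.9000

Derivation:
Link lengths: [4.7, 3.7, 4.6, 1.4, 7.5]
max_reach = 4.7 + 3.7 + 4.6 + 1.4 + 7.5 = 21.9
L_max = max([4.7, 3.7, 4.6, 1.4, 7.5]) = 7.5
S (sum of others) = 21.9 - 7.5 = 14.4
min_reach = max(0, 7.5 - 14.4) = max(0, -6.9) = 0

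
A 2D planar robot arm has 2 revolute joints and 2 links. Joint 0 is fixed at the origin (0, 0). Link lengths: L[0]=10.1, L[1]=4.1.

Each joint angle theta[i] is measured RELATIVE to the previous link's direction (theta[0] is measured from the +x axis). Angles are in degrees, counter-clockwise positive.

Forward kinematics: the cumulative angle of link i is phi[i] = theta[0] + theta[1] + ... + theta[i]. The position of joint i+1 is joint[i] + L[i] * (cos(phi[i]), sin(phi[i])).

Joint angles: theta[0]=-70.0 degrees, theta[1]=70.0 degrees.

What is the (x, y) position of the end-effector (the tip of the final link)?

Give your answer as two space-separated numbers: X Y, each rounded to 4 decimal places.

joint[0] = (0.0000, 0.0000)  (base)
link 0: phi[0] = -70 = -70 deg
  cos(-70 deg) = 0.3420, sin(-70 deg) = -0.9397
  joint[1] = (0.0000, 0.0000) + 10.1 * (0.3420, -0.9397) = (0.0000 + 3.4544, 0.0000 + -9.4909) = (3.4544, -9.4909)
link 1: phi[1] = -70 + 70 = 0 deg
  cos(0 deg) = 1.0000, sin(0 deg) = 0.0000
  joint[2] = (3.4544, -9.4909) + 4.1 * (1.0000, 0.0000) = (3.4544 + 4.1000, -9.4909 + 0.0000) = (7.5544, -9.4909)
End effector: (7.5544, -9.4909)

Answer: 7.5544 -9.4909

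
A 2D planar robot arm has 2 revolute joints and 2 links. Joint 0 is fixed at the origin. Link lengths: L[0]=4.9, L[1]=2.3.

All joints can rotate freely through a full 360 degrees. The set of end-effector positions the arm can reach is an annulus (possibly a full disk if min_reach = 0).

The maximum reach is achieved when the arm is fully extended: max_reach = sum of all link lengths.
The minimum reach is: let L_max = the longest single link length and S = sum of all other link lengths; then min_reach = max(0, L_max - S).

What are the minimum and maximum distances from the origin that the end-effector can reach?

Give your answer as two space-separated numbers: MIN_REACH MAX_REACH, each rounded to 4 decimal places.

Link lengths: [4.9, 2.3]
max_reach = 4.9 + 2.3 = 7.2
L_max = max([4.9, 2.3]) = 4.9
S (sum of others) = 7.2 - 4.9 = 2.3
min_reach = max(0, 4.9 - 2.3) = max(0, 2.6) = 2.6

Answer: 2.6000 7.2000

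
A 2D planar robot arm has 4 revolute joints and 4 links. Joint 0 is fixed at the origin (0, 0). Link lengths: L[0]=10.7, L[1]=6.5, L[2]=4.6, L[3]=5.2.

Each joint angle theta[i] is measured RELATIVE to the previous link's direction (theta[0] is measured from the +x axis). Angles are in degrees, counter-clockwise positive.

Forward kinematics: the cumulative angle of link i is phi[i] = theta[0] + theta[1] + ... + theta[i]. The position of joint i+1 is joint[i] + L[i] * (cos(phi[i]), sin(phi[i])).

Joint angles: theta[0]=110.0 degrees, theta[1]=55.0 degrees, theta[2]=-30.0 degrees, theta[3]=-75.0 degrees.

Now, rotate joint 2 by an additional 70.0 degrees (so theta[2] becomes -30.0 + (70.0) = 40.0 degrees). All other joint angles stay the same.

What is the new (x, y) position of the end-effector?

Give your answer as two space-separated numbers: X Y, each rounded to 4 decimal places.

Answer: -17.4496 13.7764

Derivation:
joint[0] = (0.0000, 0.0000)  (base)
link 0: phi[0] = 110 = 110 deg
  cos(110 deg) = -0.3420, sin(110 deg) = 0.9397
  joint[1] = (0.0000, 0.0000) + 10.7 * (-0.3420, 0.9397) = (0.0000 + -3.6596, 0.0000 + 10.0547) = (-3.6596, 10.0547)
link 1: phi[1] = 110 + 55 = 165 deg
  cos(165 deg) = -0.9659, sin(165 deg) = 0.2588
  joint[2] = (-3.6596, 10.0547) + 6.5 * (-0.9659, 0.2588) = (-3.6596 + -6.2785, 10.0547 + 1.6823) = (-9.9381, 11.7370)
link 2: phi[2] = 110 + 55 + 40 = 205 deg
  cos(205 deg) = -0.9063, sin(205 deg) = -0.4226
  joint[3] = (-9.9381, 11.7370) + 4.6 * (-0.9063, -0.4226) = (-9.9381 + -4.1690, 11.7370 + -1.9440) = (-14.1071, 9.7930)
link 3: phi[3] = 110 + 55 + 40 + -75 = 130 deg
  cos(130 deg) = -0.6428, sin(130 deg) = 0.7660
  joint[4] = (-14.1071, 9.7930) + 5.2 * (-0.6428, 0.7660) = (-14.1071 + -3.3425, 9.7930 + 3.9834) = (-17.4496, 13.7764)
End effector: (-17.4496, 13.7764)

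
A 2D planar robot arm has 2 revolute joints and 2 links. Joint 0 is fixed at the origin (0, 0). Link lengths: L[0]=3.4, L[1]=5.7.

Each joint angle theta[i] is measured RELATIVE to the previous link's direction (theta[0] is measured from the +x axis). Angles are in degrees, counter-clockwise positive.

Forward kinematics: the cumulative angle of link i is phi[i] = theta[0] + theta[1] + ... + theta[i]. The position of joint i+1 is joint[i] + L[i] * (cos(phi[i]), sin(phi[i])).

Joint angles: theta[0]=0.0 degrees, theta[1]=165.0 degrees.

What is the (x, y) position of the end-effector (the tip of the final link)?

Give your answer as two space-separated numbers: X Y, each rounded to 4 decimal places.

Answer: -2.1058 1.4753

Derivation:
joint[0] = (0.0000, 0.0000)  (base)
link 0: phi[0] = 0 = 0 deg
  cos(0 deg) = 1.0000, sin(0 deg) = 0.0000
  joint[1] = (0.0000, 0.0000) + 3.4 * (1.0000, 0.0000) = (0.0000 + 3.4000, 0.0000 + 0.0000) = (3.4000, 0.0000)
link 1: phi[1] = 0 + 165 = 165 deg
  cos(165 deg) = -0.9659, sin(165 deg) = 0.2588
  joint[2] = (3.4000, 0.0000) + 5.7 * (-0.9659, 0.2588) = (3.4000 + -5.5058, 0.0000 + 1.4753) = (-2.1058, 1.4753)
End effector: (-2.1058, 1.4753)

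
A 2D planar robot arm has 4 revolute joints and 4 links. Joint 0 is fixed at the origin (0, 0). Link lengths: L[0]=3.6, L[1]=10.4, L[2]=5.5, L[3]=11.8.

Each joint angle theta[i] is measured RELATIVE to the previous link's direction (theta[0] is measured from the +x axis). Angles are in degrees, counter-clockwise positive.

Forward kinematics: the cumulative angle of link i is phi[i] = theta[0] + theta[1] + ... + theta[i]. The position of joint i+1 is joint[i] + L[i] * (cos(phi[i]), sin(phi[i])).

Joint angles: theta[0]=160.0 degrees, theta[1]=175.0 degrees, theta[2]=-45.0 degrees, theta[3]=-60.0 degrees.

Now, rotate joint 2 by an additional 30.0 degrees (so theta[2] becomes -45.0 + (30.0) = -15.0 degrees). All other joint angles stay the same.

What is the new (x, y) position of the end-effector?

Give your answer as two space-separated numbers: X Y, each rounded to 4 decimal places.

joint[0] = (0.0000, 0.0000)  (base)
link 0: phi[0] = 160 = 160 deg
  cos(160 deg) = -0.9397, sin(160 deg) = 0.3420
  joint[1] = (0.0000, 0.0000) + 3.6 * (-0.9397, 0.3420) = (0.0000 + -3.3829, 0.0000 + 1.2313) = (-3.3829, 1.2313)
link 1: phi[1] = 160 + 175 = 335 deg
  cos(335 deg) = 0.9063, sin(335 deg) = -0.4226
  joint[2] = (-3.3829, 1.2313) + 10.4 * (0.9063, -0.4226) = (-3.3829 + 9.4256, 1.2313 + -4.3952) = (6.0427, -3.1640)
link 2: phi[2] = 160 + 175 + -15 = 320 deg
  cos(320 deg) = 0.7660, sin(320 deg) = -0.6428
  joint[3] = (6.0427, -3.1640) + 5.5 * (0.7660, -0.6428) = (6.0427 + 4.2132, -3.1640 + -3.5353) = (10.2560, -6.6993)
link 3: phi[3] = 160 + 175 + -15 + -60 = 260 deg
  cos(260 deg) = -0.1736, sin(260 deg) = -0.9848
  joint[4] = (10.2560, -6.6993) + 11.8 * (-0.1736, -0.9848) = (10.2560 + -2.0490, -6.6993 + -11.6207) = (8.2069, -18.3200)
End effector: (8.2069, -18.3200)

Answer: 8.2069 -18.3200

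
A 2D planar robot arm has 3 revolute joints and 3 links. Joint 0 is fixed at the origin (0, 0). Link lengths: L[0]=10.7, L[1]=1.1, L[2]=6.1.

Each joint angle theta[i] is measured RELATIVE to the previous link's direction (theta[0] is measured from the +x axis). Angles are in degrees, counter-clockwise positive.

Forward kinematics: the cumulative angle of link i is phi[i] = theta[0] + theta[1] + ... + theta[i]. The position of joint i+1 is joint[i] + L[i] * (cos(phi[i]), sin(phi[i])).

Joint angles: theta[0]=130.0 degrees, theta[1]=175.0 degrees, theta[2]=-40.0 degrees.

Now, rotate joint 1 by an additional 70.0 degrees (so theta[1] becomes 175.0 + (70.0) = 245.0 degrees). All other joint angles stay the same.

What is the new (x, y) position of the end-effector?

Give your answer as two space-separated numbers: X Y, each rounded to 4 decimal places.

Answer: -0.2868 5.9034

Derivation:
joint[0] = (0.0000, 0.0000)  (base)
link 0: phi[0] = 130 = 130 deg
  cos(130 deg) = -0.6428, sin(130 deg) = 0.7660
  joint[1] = (0.0000, 0.0000) + 10.7 * (-0.6428, 0.7660) = (0.0000 + -6.8778, 0.0000 + 8.1967) = (-6.8778, 8.1967)
link 1: phi[1] = 130 + 245 = 375 deg
  cos(375 deg) = 0.9659, sin(375 deg) = 0.2588
  joint[2] = (-6.8778, 8.1967) + 1.1 * (0.9659, 0.2588) = (-6.8778 + 1.0625, 8.1967 + 0.2847) = (-5.8153, 8.4814)
link 2: phi[2] = 130 + 245 + -40 = 335 deg
  cos(335 deg) = 0.9063, sin(335 deg) = -0.4226
  joint[3] = (-5.8153, 8.4814) + 6.1 * (0.9063, -0.4226) = (-5.8153 + 5.5285, 8.4814 + -2.5780) = (-0.2868, 5.9034)
End effector: (-0.2868, 5.9034)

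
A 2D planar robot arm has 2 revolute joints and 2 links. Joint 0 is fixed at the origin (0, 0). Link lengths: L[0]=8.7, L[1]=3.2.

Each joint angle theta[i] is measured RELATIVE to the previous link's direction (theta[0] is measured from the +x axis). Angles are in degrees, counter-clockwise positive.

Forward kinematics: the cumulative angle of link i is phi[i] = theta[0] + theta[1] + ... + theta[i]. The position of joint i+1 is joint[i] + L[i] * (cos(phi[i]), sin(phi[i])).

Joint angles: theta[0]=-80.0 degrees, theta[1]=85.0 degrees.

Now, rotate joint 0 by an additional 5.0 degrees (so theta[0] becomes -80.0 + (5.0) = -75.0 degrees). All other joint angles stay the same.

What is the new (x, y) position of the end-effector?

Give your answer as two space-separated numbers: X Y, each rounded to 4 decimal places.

Answer: 5.4031 -7.8479

Derivation:
joint[0] = (0.0000, 0.0000)  (base)
link 0: phi[0] = -75 = -75 deg
  cos(-75 deg) = 0.2588, sin(-75 deg) = -0.9659
  joint[1] = (0.0000, 0.0000) + 8.7 * (0.2588, -0.9659) = (0.0000 + 2.2517, 0.0000 + -8.4036) = (2.2517, -8.4036)
link 1: phi[1] = -75 + 85 = 10 deg
  cos(10 deg) = 0.9848, sin(10 deg) = 0.1736
  joint[2] = (2.2517, -8.4036) + 3.2 * (0.9848, 0.1736) = (2.2517 + 3.1514, -8.4036 + 0.5557) = (5.4031, -7.8479)
End effector: (5.4031, -7.8479)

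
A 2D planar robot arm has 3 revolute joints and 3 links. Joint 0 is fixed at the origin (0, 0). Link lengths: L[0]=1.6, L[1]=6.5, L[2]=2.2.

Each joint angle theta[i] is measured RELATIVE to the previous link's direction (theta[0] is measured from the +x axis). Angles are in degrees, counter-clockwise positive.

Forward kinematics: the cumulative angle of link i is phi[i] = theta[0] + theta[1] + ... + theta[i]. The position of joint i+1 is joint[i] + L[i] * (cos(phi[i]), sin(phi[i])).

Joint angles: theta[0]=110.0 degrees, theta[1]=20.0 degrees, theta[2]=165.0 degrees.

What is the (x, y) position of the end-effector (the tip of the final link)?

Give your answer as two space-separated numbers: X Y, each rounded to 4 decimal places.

Answer: -3.7956 4.4889

Derivation:
joint[0] = (0.0000, 0.0000)  (base)
link 0: phi[0] = 110 = 110 deg
  cos(110 deg) = -0.3420, sin(110 deg) = 0.9397
  joint[1] = (0.0000, 0.0000) + 1.6 * (-0.3420, 0.9397) = (0.0000 + -0.5472, 0.0000 + 1.5035) = (-0.5472, 1.5035)
link 1: phi[1] = 110 + 20 = 130 deg
  cos(130 deg) = -0.6428, sin(130 deg) = 0.7660
  joint[2] = (-0.5472, 1.5035) + 6.5 * (-0.6428, 0.7660) = (-0.5472 + -4.1781, 1.5035 + 4.9793) = (-4.7254, 6.4828)
link 2: phi[2] = 110 + 20 + 165 = 295 deg
  cos(295 deg) = 0.4226, sin(295 deg) = -0.9063
  joint[3] = (-4.7254, 6.4828) + 2.2 * (0.4226, -0.9063) = (-4.7254 + 0.9298, 6.4828 + -1.9939) = (-3.7956, 4.4889)
End effector: (-3.7956, 4.4889)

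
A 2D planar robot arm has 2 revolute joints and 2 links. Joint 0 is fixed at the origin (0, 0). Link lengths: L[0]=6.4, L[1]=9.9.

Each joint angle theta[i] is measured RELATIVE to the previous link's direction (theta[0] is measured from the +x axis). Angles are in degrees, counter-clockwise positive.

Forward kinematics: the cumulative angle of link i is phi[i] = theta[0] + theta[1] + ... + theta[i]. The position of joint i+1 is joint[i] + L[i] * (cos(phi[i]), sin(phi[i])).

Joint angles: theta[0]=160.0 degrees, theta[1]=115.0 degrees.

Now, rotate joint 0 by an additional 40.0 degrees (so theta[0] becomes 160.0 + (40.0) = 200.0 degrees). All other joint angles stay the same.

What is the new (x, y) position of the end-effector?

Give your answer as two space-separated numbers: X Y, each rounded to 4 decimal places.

Answer: 0.9863 -9.1893

Derivation:
joint[0] = (0.0000, 0.0000)  (base)
link 0: phi[0] = 200 = 200 deg
  cos(200 deg) = -0.9397, sin(200 deg) = -0.3420
  joint[1] = (0.0000, 0.0000) + 6.4 * (-0.9397, -0.3420) = (0.0000 + -6.0140, 0.0000 + -2.1889) = (-6.0140, -2.1889)
link 1: phi[1] = 200 + 115 = 315 deg
  cos(315 deg) = 0.7071, sin(315 deg) = -0.7071
  joint[2] = (-6.0140, -2.1889) + 9.9 * (0.7071, -0.7071) = (-6.0140 + 7.0004, -2.1889 + -7.0004) = (0.9863, -9.1893)
End effector: (0.9863, -9.1893)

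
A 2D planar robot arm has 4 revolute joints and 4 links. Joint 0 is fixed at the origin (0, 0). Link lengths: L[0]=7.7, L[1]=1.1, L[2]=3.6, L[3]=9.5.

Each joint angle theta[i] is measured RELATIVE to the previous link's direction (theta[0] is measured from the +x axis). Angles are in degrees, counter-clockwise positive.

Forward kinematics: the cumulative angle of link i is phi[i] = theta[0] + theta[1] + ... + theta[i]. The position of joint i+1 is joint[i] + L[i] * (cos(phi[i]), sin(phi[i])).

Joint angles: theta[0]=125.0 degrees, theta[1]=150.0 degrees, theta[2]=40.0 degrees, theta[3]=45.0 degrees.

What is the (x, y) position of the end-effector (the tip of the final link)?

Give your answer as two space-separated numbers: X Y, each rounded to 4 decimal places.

joint[0] = (0.0000, 0.0000)  (base)
link 0: phi[0] = 125 = 125 deg
  cos(125 deg) = -0.5736, sin(125 deg) = 0.8192
  joint[1] = (0.0000, 0.0000) + 7.7 * (-0.5736, 0.8192) = (0.0000 + -4.4165, 0.0000 + 6.3075) = (-4.4165, 6.3075)
link 1: phi[1] = 125 + 150 = 275 deg
  cos(275 deg) = 0.0872, sin(275 deg) = -0.9962
  joint[2] = (-4.4165, 6.3075) + 1.1 * (0.0872, -0.9962) = (-4.4165 + 0.0959, 6.3075 + -1.0958) = (-4.3207, 5.2117)
link 2: phi[2] = 125 + 150 + 40 = 315 deg
  cos(315 deg) = 0.7071, sin(315 deg) = -0.7071
  joint[3] = (-4.3207, 5.2117) + 3.6 * (0.7071, -0.7071) = (-4.3207 + 2.5456, 5.2117 + -2.5456) = (-1.7751, 2.6661)
link 3: phi[3] = 125 + 150 + 40 + 45 = 360 deg
  cos(360 deg) = 1.0000, sin(360 deg) = -0.0000
  joint[4] = (-1.7751, 2.6661) + 9.5 * (1.0000, -0.0000) = (-1.7751 + 9.5000, 2.6661 + -0.0000) = (7.7249, 2.6661)
End effector: (7.7249, 2.6661)

Answer: 7.7249 2.6661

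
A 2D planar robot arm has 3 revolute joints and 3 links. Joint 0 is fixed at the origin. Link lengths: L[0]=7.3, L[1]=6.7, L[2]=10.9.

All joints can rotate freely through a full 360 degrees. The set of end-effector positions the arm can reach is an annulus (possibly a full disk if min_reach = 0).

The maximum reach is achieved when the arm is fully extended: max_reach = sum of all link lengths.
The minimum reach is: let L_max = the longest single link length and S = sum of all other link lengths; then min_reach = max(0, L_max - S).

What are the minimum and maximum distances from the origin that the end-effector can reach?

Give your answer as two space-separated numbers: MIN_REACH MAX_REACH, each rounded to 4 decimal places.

Link lengths: [7.3, 6.7, 10.9]
max_reach = 7.3 + 6.7 + 10.9 = 24.9
L_max = max([7.3, 6.7, 10.9]) = 10.9
S (sum of others) = 24.9 - 10.9 = 14
min_reach = max(0, 10.9 - 14) = max(0, -3.1) = 0

Answer: 0.0000 24.9000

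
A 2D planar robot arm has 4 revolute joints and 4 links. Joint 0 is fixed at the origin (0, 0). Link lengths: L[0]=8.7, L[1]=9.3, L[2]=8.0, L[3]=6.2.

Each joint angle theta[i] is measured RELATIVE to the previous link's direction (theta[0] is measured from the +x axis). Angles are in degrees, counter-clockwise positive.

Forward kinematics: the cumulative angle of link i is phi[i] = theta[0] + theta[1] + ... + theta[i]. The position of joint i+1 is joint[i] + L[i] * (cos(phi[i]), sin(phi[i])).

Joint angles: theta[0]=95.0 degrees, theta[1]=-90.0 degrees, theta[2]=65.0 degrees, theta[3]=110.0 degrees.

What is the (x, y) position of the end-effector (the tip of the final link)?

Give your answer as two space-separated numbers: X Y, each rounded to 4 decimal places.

joint[0] = (0.0000, 0.0000)  (base)
link 0: phi[0] = 95 = 95 deg
  cos(95 deg) = -0.0872, sin(95 deg) = 0.9962
  joint[1] = (0.0000, 0.0000) + 8.7 * (-0.0872, 0.9962) = (0.0000 + -0.7583, 0.0000 + 8.6669) = (-0.7583, 8.6669)
link 1: phi[1] = 95 + -90 = 5 deg
  cos(5 deg) = 0.9962, sin(5 deg) = 0.0872
  joint[2] = (-0.7583, 8.6669) + 9.3 * (0.9962, 0.0872) = (-0.7583 + 9.2646, 8.6669 + 0.8105) = (8.5064, 9.4774)
link 2: phi[2] = 95 + -90 + 65 = 70 deg
  cos(70 deg) = 0.3420, sin(70 deg) = 0.9397
  joint[3] = (8.5064, 9.4774) + 8 * (0.3420, 0.9397) = (8.5064 + 2.7362, 9.4774 + 7.5175) = (11.2425, 16.9950)
link 3: phi[3] = 95 + -90 + 65 + 110 = 180 deg
  cos(180 deg) = -1.0000, sin(180 deg) = 0.0000
  joint[4] = (11.2425, 16.9950) + 6.2 * (-1.0000, 0.0000) = (11.2425 + -6.2000, 16.9950 + 0.0000) = (5.0425, 16.9950)
End effector: (5.0425, 16.9950)

Answer: 5.0425 16.9950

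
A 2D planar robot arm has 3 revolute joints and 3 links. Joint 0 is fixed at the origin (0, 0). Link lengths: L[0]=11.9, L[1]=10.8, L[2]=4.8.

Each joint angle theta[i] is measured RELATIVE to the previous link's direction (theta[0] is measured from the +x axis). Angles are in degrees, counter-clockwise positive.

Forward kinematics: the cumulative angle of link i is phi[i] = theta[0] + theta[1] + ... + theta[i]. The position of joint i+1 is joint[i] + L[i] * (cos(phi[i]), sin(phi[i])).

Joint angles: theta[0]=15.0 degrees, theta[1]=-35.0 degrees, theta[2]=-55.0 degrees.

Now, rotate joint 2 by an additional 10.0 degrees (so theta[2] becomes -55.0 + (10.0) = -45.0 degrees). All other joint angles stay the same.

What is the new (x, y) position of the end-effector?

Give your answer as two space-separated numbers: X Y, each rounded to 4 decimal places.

joint[0] = (0.0000, 0.0000)  (base)
link 0: phi[0] = 15 = 15 deg
  cos(15 deg) = 0.9659, sin(15 deg) = 0.2588
  joint[1] = (0.0000, 0.0000) + 11.9 * (0.9659, 0.2588) = (0.0000 + 11.4945, 0.0000 + 3.0799) = (11.4945, 3.0799)
link 1: phi[1] = 15 + -35 = -20 deg
  cos(-20 deg) = 0.9397, sin(-20 deg) = -0.3420
  joint[2] = (11.4945, 3.0799) + 10.8 * (0.9397, -0.3420) = (11.4945 + 10.1487, 3.0799 + -3.6938) = (21.6432, -0.6139)
link 2: phi[2] = 15 + -35 + -45 = -65 deg
  cos(-65 deg) = 0.4226, sin(-65 deg) = -0.9063
  joint[3] = (21.6432, -0.6139) + 4.8 * (0.4226, -0.9063) = (21.6432 + 2.0286, -0.6139 + -4.3503) = (23.6718, -4.9641)
End effector: (23.6718, -4.9641)

Answer: 23.6718 -4.9641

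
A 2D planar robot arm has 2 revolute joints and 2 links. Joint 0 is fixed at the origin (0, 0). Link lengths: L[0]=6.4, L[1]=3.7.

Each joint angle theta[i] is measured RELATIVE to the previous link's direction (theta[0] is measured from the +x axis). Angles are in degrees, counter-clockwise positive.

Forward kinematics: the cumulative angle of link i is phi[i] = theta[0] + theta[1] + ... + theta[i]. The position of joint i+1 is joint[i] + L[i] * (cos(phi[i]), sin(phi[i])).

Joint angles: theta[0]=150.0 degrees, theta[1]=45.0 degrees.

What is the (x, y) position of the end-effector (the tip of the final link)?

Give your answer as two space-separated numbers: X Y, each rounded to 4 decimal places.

Answer: -9.1165 2.2424

Derivation:
joint[0] = (0.0000, 0.0000)  (base)
link 0: phi[0] = 150 = 150 deg
  cos(150 deg) = -0.8660, sin(150 deg) = 0.5000
  joint[1] = (0.0000, 0.0000) + 6.4 * (-0.8660, 0.5000) = (0.0000 + -5.5426, 0.0000 + 3.2000) = (-5.5426, 3.2000)
link 1: phi[1] = 150 + 45 = 195 deg
  cos(195 deg) = -0.9659, sin(195 deg) = -0.2588
  joint[2] = (-5.5426, 3.2000) + 3.7 * (-0.9659, -0.2588) = (-5.5426 + -3.5739, 3.2000 + -0.9576) = (-9.1165, 2.2424)
End effector: (-9.1165, 2.2424)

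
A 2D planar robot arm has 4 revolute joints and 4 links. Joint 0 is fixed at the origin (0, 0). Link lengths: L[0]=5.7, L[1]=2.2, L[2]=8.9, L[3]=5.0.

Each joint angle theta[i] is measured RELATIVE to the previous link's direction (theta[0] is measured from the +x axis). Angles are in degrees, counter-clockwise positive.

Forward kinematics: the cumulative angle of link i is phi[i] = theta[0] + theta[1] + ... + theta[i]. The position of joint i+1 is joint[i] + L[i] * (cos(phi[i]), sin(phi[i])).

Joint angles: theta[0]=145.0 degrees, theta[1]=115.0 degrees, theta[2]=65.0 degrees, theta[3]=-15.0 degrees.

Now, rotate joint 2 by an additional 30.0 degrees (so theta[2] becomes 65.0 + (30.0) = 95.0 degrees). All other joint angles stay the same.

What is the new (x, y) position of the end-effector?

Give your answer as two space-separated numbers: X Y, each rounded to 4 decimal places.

Answer: 8.5134 -1.3830

Derivation:
joint[0] = (0.0000, 0.0000)  (base)
link 0: phi[0] = 145 = 145 deg
  cos(145 deg) = -0.8192, sin(145 deg) = 0.5736
  joint[1] = (0.0000, 0.0000) + 5.7 * (-0.8192, 0.5736) = (0.0000 + -4.6692, 0.0000 + 3.2694) = (-4.6692, 3.2694)
link 1: phi[1] = 145 + 115 = 260 deg
  cos(260 deg) = -0.1736, sin(260 deg) = -0.9848
  joint[2] = (-4.6692, 3.2694) + 2.2 * (-0.1736, -0.9848) = (-4.6692 + -0.3820, 3.2694 + -2.1666) = (-5.0512, 1.1028)
link 2: phi[2] = 145 + 115 + 95 = 355 deg
  cos(355 deg) = 0.9962, sin(355 deg) = -0.0872
  joint[3] = (-5.0512, 1.1028) + 8.9 * (0.9962, -0.0872) = (-5.0512 + 8.8661, 1.1028 + -0.7757) = (3.8149, 0.3271)
link 3: phi[3] = 145 + 115 + 95 + -15 = 340 deg
  cos(340 deg) = 0.9397, sin(340 deg) = -0.3420
  joint[4] = (3.8149, 0.3271) + 5 * (0.9397, -0.3420) = (3.8149 + 4.6985, 0.3271 + -1.7101) = (8.5134, -1.3830)
End effector: (8.5134, -1.3830)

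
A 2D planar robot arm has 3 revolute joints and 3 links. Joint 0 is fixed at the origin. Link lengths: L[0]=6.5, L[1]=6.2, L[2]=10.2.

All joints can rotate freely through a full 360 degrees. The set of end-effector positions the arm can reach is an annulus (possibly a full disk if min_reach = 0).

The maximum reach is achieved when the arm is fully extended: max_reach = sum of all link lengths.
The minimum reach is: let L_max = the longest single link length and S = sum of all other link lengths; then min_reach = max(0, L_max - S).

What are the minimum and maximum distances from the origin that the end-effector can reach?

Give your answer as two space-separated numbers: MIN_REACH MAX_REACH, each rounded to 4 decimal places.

Answer: 0.0000 22.9000

Derivation:
Link lengths: [6.5, 6.2, 10.2]
max_reach = 6.5 + 6.2 + 10.2 = 22.9
L_max = max([6.5, 6.2, 10.2]) = 10.2
S (sum of others) = 22.9 - 10.2 = 12.7
min_reach = max(0, 10.2 - 12.7) = max(0, -2.5) = 0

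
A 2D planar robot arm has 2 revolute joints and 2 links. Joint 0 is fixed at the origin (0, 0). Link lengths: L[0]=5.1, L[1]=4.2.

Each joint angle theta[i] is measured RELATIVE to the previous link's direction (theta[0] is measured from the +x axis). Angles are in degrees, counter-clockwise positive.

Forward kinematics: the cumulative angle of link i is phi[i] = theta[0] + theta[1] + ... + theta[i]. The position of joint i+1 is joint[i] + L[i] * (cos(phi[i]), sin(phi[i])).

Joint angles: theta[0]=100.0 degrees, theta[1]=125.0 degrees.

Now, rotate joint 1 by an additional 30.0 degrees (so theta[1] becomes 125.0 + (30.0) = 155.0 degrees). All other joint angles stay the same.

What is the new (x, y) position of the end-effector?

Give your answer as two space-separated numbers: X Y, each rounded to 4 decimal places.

joint[0] = (0.0000, 0.0000)  (base)
link 0: phi[0] = 100 = 100 deg
  cos(100 deg) = -0.1736, sin(100 deg) = 0.9848
  joint[1] = (0.0000, 0.0000) + 5.1 * (-0.1736, 0.9848) = (0.0000 + -0.8856, 0.0000 + 5.0225) = (-0.8856, 5.0225)
link 1: phi[1] = 100 + 155 = 255 deg
  cos(255 deg) = -0.2588, sin(255 deg) = -0.9659
  joint[2] = (-0.8856, 5.0225) + 4.2 * (-0.2588, -0.9659) = (-0.8856 + -1.0870, 5.0225 + -4.0569) = (-1.9726, 0.9656)
End effector: (-1.9726, 0.9656)

Answer: -1.9726 0.9656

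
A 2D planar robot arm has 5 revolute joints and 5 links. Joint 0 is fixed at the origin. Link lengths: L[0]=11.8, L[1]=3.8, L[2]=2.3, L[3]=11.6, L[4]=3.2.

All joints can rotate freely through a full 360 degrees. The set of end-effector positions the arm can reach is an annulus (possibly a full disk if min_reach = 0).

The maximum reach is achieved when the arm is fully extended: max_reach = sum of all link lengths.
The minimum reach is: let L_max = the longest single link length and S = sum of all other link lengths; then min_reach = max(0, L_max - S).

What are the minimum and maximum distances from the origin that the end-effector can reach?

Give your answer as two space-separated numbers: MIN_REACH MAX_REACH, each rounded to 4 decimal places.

Answer: 0.0000 32.7000

Derivation:
Link lengths: [11.8, 3.8, 2.3, 11.6, 3.2]
max_reach = 11.8 + 3.8 + 2.3 + 11.6 + 3.2 = 32.7
L_max = max([11.8, 3.8, 2.3, 11.6, 3.2]) = 11.8
S (sum of others) = 32.7 - 11.8 = 20.9
min_reach = max(0, 11.8 - 20.9) = max(0, -9.1) = 0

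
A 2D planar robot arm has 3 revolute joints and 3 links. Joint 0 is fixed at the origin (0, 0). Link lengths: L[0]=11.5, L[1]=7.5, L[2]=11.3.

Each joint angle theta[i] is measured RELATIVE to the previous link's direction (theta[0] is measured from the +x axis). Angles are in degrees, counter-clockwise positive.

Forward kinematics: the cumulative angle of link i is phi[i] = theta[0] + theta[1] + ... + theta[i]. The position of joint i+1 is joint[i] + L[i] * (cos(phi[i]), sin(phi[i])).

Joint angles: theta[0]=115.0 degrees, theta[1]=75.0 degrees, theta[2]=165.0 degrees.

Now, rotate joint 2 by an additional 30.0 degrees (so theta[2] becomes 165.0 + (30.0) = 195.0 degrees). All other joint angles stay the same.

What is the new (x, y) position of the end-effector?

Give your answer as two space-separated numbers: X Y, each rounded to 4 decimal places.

Answer: -2.0049 13.8958

Derivation:
joint[0] = (0.0000, 0.0000)  (base)
link 0: phi[0] = 115 = 115 deg
  cos(115 deg) = -0.4226, sin(115 deg) = 0.9063
  joint[1] = (0.0000, 0.0000) + 11.5 * (-0.4226, 0.9063) = (0.0000 + -4.8601, 0.0000 + 10.4225) = (-4.8601, 10.4225)
link 1: phi[1] = 115 + 75 = 190 deg
  cos(190 deg) = -0.9848, sin(190 deg) = -0.1736
  joint[2] = (-4.8601, 10.4225) + 7.5 * (-0.9848, -0.1736) = (-4.8601 + -7.3861, 10.4225 + -1.3024) = (-12.2462, 9.1202)
link 2: phi[2] = 115 + 75 + 195 = 385 deg
  cos(385 deg) = 0.9063, sin(385 deg) = 0.4226
  joint[3] = (-12.2462, 9.1202) + 11.3 * (0.9063, 0.4226) = (-12.2462 + 10.2413, 9.1202 + 4.7756) = (-2.0049, 13.8958)
End effector: (-2.0049, 13.8958)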